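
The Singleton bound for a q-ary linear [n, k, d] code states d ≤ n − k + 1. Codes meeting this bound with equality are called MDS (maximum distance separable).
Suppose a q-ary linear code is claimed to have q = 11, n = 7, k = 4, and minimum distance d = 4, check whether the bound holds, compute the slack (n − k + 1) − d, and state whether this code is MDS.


Singleton RHS = n − k + 1 = 4, slack = 0, bound satisfied, MDS.

Singleton bound: d ≤ n − k + 1.
Here n = 7, k = 4, so n − k + 1 = 4.
Given d = 4, check d ≤ 4: YES.
Slack = (n − k + 1) − d = 0.
The code is MDS (slack = 0).
Description: the claimed parameters are [7, 4, 4]_11; such a code would be MDS (meets Singleton bound).


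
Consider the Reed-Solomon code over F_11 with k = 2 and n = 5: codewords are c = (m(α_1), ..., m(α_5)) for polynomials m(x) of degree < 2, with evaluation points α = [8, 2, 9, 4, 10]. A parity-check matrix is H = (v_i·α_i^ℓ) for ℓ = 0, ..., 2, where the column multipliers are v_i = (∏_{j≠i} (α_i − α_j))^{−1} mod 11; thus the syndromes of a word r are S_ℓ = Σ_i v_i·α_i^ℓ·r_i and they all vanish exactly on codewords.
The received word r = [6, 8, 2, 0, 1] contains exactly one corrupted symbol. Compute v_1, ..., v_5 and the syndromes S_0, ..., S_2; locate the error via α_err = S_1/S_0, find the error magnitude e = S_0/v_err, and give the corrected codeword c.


S = (10, 1, 10), error at position 5, error magnitude e = 3, c = [6, 8, 2, 0, 9].

Step 1: column multipliers v_i = (∏_{j≠i}(α_i − α_j))^{−1} mod 11.
  i = 1 (α = 8): (8−2)(8−9)(8−4)(8−10) = 6·(−1)·4·(−2) = 48 ≡ 4, so v_1 = 4^{−1} = 3 (mod 11).
  i = 2 (α = 2): (2−8)(2−9)(2−4)(2−10) = (−6)·(−7)·(−2)·(−8) = 672 ≡ 1, so v_2 = 1^{−1} = 1 (mod 11).
  i = 3 (α = 9): (9−8)(9−2)(9−4)(9−10) = 1·7·5·(−1) = −35 ≡ 9, so v_3 = 9^{−1} = 5 (mod 11).
  i = 4 (α = 4): (4−8)(4−2)(4−9)(4−10) = (−4)·2·(−5)·(−6) = −240 ≡ 2, so v_4 = 2^{−1} = 6 (mod 11).
  i = 5 (α = 10): (10−8)(10−2)(10−9)(10−4) = 2·8·1·6 = 96 ≡ 8, so v_5 = 8^{−1} = 7 (mod 11).
  v = [3, 1, 5, 6, 7].
Step 2: syndromes of r = [6, 8, 2, 0, 1] (all sums mod 11).
  S_0 = Σ v_i r_i = 3·6 + 1·8 + 5·2 + 6·0 + 7·1 = 43 ≡ 10.
  S_1 = Σ v_i α_i r_i = 3·8·6 + 1·2·8 + 5·9·2 + 6·4·0 + 7·10·1 = 320 ≡ 1.
  α_i^2 mod 11 = [9, 4, 4, 5, 1].
  S_2 = Σ v_i α_i^2 r_i = 3·9·6 + 1·4·8 + 5·4·2 + 6·5·0 + 7·1·1 = 241 ≡ 10.
  S = (10, 1, 10) ≠ 0, so r is not a codeword (an error is present).
Step 3: locate the error. For a single error e at position i, S_ℓ = v_i·e·α_i^ℓ, so α_err = S_1/S_0.
  S_0^{−1} = 10^{−1} = 10 (mod 11), so α_err = 1·10 = 10 ≡ 10 = α_5. Error position i = 5.
  Consistency check: S_2/S_1 = 10·1 = 10 ≡ 10 = α_err ✓ (single-error assumption holds).
Step 4: error magnitude e = S_0/v_5 = S_0·∏_{j≠5}(α_5 − α_j) = 10·8 = 80 ≡ 3 (mod 11).
Step 5: correct position 5: c_5 = r_5 − e = 1 − 3 ≡ 9 (mod 11). Hence c = [6, 8, 2, 0, 9].
  Check: interpolating c through the α_i gives m(x) = 5 + 7·x (degree < 2) with m(α_i) = c_i for every i, so c is indeed a codeword.


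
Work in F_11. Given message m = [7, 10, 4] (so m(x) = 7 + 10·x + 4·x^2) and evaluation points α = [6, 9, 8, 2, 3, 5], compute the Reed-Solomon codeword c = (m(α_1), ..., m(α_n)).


c = [2, 3, 2, 10, 7, 3]

Message polynomial: m(x) = 7 + 10·x + 4·x^2 (mod 11).
For each evaluation point α_i, compute m(α_i) mod 11:
  α_1 = 6: Horner steps 4 → 1 → 2, so m(6) = 2.
  α_2 = 9: Horner steps 4 → 2 → 3, so m(9) = 3.
  α_3 = 8: Horner steps 4 → 9 → 2, so m(8) = 2.
  α_4 = 2: Horner steps 4 → 7 → 10, so m(2) = 10.
  α_5 = 3: Horner steps 4 → 0 → 7, so m(3) = 7.
  α_6 = 5: Horner steps 4 → 8 → 3, so m(5) = 3.
Codeword c = [2, 3, 2, 10, 7, 3] ∈ F_11^6.


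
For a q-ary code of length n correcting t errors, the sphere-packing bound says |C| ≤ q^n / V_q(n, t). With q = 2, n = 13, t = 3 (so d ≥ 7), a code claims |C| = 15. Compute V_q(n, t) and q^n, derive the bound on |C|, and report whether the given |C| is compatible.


V_q(n, t) = 378, q^n = 8192, Hamming bound = 21, |C| = 15 ≤ bound (satisfied).

Step 1: Compute V_q(n, t) = Σ_{j=0}^3 C(n, j) (q−1)^j.
  j = 0: C(13,0)·(1)^0 = 1·1 = 1.
  j = 1: C(13,1)·(1)^1 = 13·1 = 13.
  j = 2: C(13,2)·(1)^2 = 78·1 = 78.
  j = 3: C(13,3)·(1)^3 = 286·1 = 286.
  V_q(n, t) = 1 + 13 + 78 + 286 = 378.
Step 2: q^n = 2^13 = 8192.
Step 3: Hamming bound ⌊q^n / V_q(n,t)⌋ = ⌊8192/378⌋ = 21.
Step 4: Compare |C| = 15 to 21: satisfied.
The claimed |C| lies below the Hamming bound.


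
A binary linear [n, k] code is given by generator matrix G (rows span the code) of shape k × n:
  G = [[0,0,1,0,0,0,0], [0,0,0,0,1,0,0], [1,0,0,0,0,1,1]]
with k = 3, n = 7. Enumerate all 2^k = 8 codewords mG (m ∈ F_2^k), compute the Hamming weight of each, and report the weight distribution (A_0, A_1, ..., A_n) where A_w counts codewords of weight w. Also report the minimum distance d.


Weight distribution: A_0 = 1, A_1 = 2, A_2 = 1, A_3 = 1, A_4 = 2, A_5 = 1. Minimum distance d = 1.

Enumerate all 2^3 = 8 messages m ∈ F_2^3.
For each, compute codeword c = mG in F_2^7, then tally its weight.
  m = 000 → c = 0000000, weight = 0.
  m = 100 → c = 0010000, weight = 1.
  m = 010 → c = 0000100, weight = 1.
  m = 110 → c = 0010100, weight = 2.
  m = 001 → c = 1000011, weight = 3.
  m = 101 → c = 1010011, weight = 4.
  m = 011 → c = 1000111, weight = 4.
  m = 111 → c = 1010111, weight = 5.
Tally weights:
  weight 0: 1 codewords.
  weight 1: 2 codewords.
  weight 2: 1 codewords.
  weight 3: 1 codewords.
  weight 4: 2 codewords.
  weight 5: 1 codewords.
Minimum distance d = smallest w > 0 with A_w > 0 = 1.
Sanity: Σ A_w = 8 = 2^3 = 8 ✓.


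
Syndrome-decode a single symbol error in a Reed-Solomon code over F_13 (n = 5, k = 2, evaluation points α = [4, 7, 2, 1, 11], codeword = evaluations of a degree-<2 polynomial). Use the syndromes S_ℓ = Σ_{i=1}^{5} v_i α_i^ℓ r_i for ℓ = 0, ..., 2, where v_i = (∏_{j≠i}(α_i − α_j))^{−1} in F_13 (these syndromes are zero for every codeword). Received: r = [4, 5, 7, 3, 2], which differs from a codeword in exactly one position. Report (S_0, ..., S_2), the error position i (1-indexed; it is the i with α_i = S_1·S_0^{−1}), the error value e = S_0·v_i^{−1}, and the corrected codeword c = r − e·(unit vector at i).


S = (8, 3, 6), error at position 3, error magnitude e = 8, c = [4, 5, 12, 3, 2].

Step 1: column multipliers v_i = (∏_{j≠i}(α_i − α_j))^{−1} mod 13.
  i = 1 (α = 4): (4−7)(4−2)(4−1)(4−11) = (−3)·2·3·(−7) = 126 ≡ 9, so v_1 = 9^{−1} = 3 (mod 13).
  i = 2 (α = 7): (7−4)(7−2)(7−1)(7−11) = 3·5·6·(−4) = −360 ≡ 4, so v_2 = 4^{−1} = 10 (mod 13).
  i = 3 (α = 2): (2−4)(2−7)(2−1)(2−11) = (−2)·(−5)·1·(−9) = −90 ≡ 1, so v_3 = 1^{−1} = 1 (mod 13).
  i = 4 (α = 1): (1−4)(1−7)(1−2)(1−11) = (−3)·(−6)·(−1)·(−10) = 180 ≡ 11, so v_4 = 11^{−1} = 6 (mod 13).
  i = 5 (α = 11): (11−4)(11−7)(11−2)(11−1) = 7·4·9·10 = 2520 ≡ 11, so v_5 = 11^{−1} = 6 (mod 13).
  v = [3, 10, 1, 6, 6].
Step 2: syndromes of r = [4, 5, 7, 3, 2] (all sums mod 13).
  S_0 = Σ v_i r_i = 3·4 + 10·5 + 1·7 + 6·3 + 6·2 = 99 ≡ 8.
  S_1 = Σ v_i α_i r_i = 3·4·4 + 10·7·5 + 1·2·7 + 6·1·3 + 6·11·2 = 562 ≡ 3.
  α_i^2 mod 13 = [3, 10, 4, 1, 4].
  S_2 = Σ v_i α_i^2 r_i = 3·3·4 + 10·10·5 + 1·4·7 + 6·1·3 + 6·4·2 = 630 ≡ 6.
  S = (8, 3, 6) ≠ 0, so r is not a codeword (an error is present).
Step 3: locate the error. For a single error e at position i, S_ℓ = v_i·e·α_i^ℓ, so α_err = S_1/S_0.
  S_0^{−1} = 8^{−1} = 5 (mod 13), so α_err = 3·5 = 15 ≡ 2 = α_3. Error position i = 3.
  Consistency check: S_2/S_1 = 6·9 = 54 ≡ 2 = α_err ✓ (single-error assumption holds).
Step 4: error magnitude e = S_0/v_3 = S_0·∏_{j≠3}(α_3 − α_j) = 8·1 = 8 ≡ 8 (mod 13).
Step 5: correct position 3: c_3 = r_3 − e = 7 − 8 ≡ 12 (mod 13). Hence c = [4, 5, 12, 3, 2].
  Check: interpolating c through the α_i gives m(x) = 7 + 9·x (degree < 2) with m(α_i) = c_i for every i, so c is indeed a codeword.


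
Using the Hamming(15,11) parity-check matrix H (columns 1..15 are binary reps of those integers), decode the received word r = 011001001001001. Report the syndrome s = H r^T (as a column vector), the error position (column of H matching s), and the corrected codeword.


s = (1, 1, 0, 1)^T, error position = 13, corrected codeword c = 011001001001101

Compute s = H r^T mod 2 one row at a time:
  s_1 = 0 + 1 + 0 + 0 + 1 + 0 + 0 + 1 = 3 ≡ 1 (mod 2).
  s_2 = 0 + 0 + 1 + 0 + 1 + 0 + 0 + 1 = 3 ≡ 1 (mod 2).
  s_3 = 1 + 1 + 1 + 0 + 0 + 0 + 0 + 1 = 4 ≡ 0 (mod 2).
  s_4 = 0 + 1 + 0 + 0 + 1 + 0 + 0 + 1 = 3 ≡ 1 (mod 2).
s = (1, 1, 0, 1)^T — this equals column 13 of H (binary 1101), so error is at position 13.
Correct: flip bit 13 of r = 011001001001001 to get c = 011001001001101.


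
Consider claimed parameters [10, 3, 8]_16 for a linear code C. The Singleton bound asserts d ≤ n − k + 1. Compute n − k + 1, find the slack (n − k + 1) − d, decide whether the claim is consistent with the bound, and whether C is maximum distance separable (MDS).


Singleton RHS = n − k + 1 = 8, slack = 0, bound satisfied, MDS.

Singleton bound: d ≤ n − k + 1.
Here n = 10, k = 3, so n − k + 1 = 8.
Given d = 8, check d ≤ 8: YES.
Slack = (n − k + 1) − d = 0.
The code is MDS (slack = 0).
Description: the claimed parameters are [10, 3, 8]_16; such a code would be MDS (meets Singleton bound).


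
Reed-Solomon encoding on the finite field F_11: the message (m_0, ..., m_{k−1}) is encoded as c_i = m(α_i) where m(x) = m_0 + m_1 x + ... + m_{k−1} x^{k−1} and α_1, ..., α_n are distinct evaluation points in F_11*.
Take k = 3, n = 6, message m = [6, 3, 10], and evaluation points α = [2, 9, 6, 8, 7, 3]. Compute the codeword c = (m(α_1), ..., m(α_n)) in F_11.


c = [8, 7, 10, 10, 0, 6]

Message polynomial: m(x) = 6 + 3·x + 10·x^2 (mod 11).
For each evaluation point α_i, compute m(α_i) mod 11:
  α_1 = 2: Horner steps 10 → 1 → 8, so m(2) = 8.
  α_2 = 9: Horner steps 10 → 5 → 7, so m(9) = 7.
  α_3 = 6: Horner steps 10 → 8 → 10, so m(6) = 10.
  α_4 = 8: Horner steps 10 → 6 → 10, so m(8) = 10.
  α_5 = 7: Horner steps 10 → 7 → 0, so m(7) = 0.
  α_6 = 3: Horner steps 10 → 0 → 6, so m(3) = 6.
Codeword c = [8, 7, 10, 10, 0, 6] ∈ F_11^6.


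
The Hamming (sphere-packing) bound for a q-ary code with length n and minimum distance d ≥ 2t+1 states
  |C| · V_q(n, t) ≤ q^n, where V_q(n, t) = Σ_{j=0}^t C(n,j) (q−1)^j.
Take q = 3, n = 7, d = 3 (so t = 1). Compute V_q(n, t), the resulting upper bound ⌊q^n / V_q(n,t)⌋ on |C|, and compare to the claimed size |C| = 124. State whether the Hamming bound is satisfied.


V_q(n, t) = 15, q^n = 2187, Hamming bound = 145, |C| = 124 ≤ bound (satisfied).

Step 1: Compute V_q(n, t) = Σ_{j=0}^1 C(n, j) (q−1)^j.
  j = 0: C(7,0)·(2)^0 = 1·1 = 1.
  j = 1: C(7,1)·(2)^1 = 7·2 = 14.
  V_q(n, t) = 1 + 14 = 15.
Step 2: q^n = 3^7 = 2187.
Step 3: Hamming bound ⌊q^n / V_q(n,t)⌋ = ⌊2187/15⌋ = 145.
Step 4: Compare |C| = 124 to 145: satisfied.
The claimed |C| lies below the Hamming bound.


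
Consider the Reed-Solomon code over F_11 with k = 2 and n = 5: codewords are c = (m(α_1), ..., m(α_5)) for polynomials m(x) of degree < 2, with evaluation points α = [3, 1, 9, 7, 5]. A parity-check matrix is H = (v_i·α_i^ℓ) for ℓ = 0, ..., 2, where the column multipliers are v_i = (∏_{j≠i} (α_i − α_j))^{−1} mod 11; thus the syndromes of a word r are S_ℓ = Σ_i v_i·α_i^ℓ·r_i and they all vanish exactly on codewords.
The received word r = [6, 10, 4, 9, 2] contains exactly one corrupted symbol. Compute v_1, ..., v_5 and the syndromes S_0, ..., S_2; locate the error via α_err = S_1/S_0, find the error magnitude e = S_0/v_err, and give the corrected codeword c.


S = (1, 9, 4), error at position 3, error magnitude e = 10, c = [6, 10, 5, 9, 2].

Step 1: column multipliers v_i = (∏_{j≠i}(α_i − α_j))^{−1} mod 11.
  i = 1 (α = 3): (3−1)(3−9)(3−7)(3−5) = 2·(−6)·(−4)·(−2) = −96 ≡ 3, so v_1 = 3^{−1} = 4 (mod 11).
  i = 2 (α = 1): (1−3)(1−9)(1−7)(1−5) = (−2)·(−8)·(−6)·(−4) = 384 ≡ 10, so v_2 = 10^{−1} = 10 (mod 11).
  i = 3 (α = 9): (9−3)(9−1)(9−7)(9−5) = 6·8·2·4 = 384 ≡ 10, so v_3 = 10^{−1} = 10 (mod 11).
  i = 4 (α = 7): (7−3)(7−1)(7−9)(7−5) = 4·6·(−2)·2 = −96 ≡ 3, so v_4 = 3^{−1} = 4 (mod 11).
  i = 5 (α = 5): (5−3)(5−1)(5−9)(5−7) = 2·4·(−4)·(−2) = 64 ≡ 9, so v_5 = 9^{−1} = 5 (mod 11).
  v = [4, 10, 10, 4, 5].
Step 2: syndromes of r = [6, 10, 4, 9, 2] (all sums mod 11).
  S_0 = Σ v_i r_i = 4·6 + 10·10 + 10·4 + 4·9 + 5·2 = 210 ≡ 1.
  S_1 = Σ v_i α_i r_i = 4·3·6 + 10·1·10 + 10·9·4 + 4·7·9 + 5·5·2 = 834 ≡ 9.
  α_i^2 mod 11 = [9, 1, 4, 5, 3].
  S_2 = Σ v_i α_i^2 r_i = 4·9·6 + 10·1·10 + 10·4·4 + 4·5·9 + 5·3·2 = 686 ≡ 4.
  S = (1, 9, 4) ≠ 0, so r is not a codeword (an error is present).
Step 3: locate the error. For a single error e at position i, S_ℓ = v_i·e·α_i^ℓ, so α_err = S_1/S_0.
  S_0^{−1} = 1^{−1} = 1 (mod 11), so α_err = 9·1 = 9 ≡ 9 = α_3. Error position i = 3.
  Consistency check: S_2/S_1 = 4·5 = 20 ≡ 9 = α_err ✓ (single-error assumption holds).
Step 4: error magnitude e = S_0/v_3 = S_0·∏_{j≠3}(α_3 − α_j) = 1·10 = 10 ≡ 10 (mod 11).
Step 5: correct position 3: c_3 = r_3 − e = 4 − 10 ≡ 5 (mod 11). Hence c = [6, 10, 5, 9, 2].
  Check: interpolating c through the α_i gives m(x) = 1 + 9·x (degree < 2) with m(α_i) = c_i for every i, so c is indeed a codeword.


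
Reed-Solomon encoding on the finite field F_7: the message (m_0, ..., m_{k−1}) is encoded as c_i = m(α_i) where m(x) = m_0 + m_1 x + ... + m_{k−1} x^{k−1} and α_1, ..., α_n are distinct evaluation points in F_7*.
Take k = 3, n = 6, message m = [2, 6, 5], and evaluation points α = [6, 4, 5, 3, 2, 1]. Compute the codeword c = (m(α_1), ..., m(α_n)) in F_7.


c = [1, 1, 3, 2, 6, 6]

Message polynomial: m(x) = 2 + 6·x + 5·x^2 (mod 7).
For each evaluation point α_i, compute m(α_i) mod 7:
  α_1 = 6: Horner steps 5 → 1 → 1, so m(6) = 1.
  α_2 = 4: Horner steps 5 → 5 → 1, so m(4) = 1.
  α_3 = 5: Horner steps 5 → 3 → 3, so m(5) = 3.
  α_4 = 3: Horner steps 5 → 0 → 2, so m(3) = 2.
  α_5 = 2: Horner steps 5 → 2 → 6, so m(2) = 6.
  α_6 = 1: Horner steps 5 → 4 → 6, so m(1) = 6.
Codeword c = [1, 1, 3, 2, 6, 6] ∈ F_7^6.


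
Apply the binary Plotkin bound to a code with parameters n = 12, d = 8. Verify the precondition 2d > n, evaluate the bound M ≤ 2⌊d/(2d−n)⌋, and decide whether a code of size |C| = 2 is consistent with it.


Plotkin bound M ≤ 4; given |C| = 2 ≤ bound (satisfied).

Check applicability: 2d = 16, n = 12.
2d − n = 4 > 0, so Plotkin applies.
Compute d/(2d−n) = 8/4 ≈ 2.0000.
⌊d/(2d−n)⌋ = 2.
Plotkin bound: M ≤ 2·2 = 4.
Given |C| = 2, check: satisfied.
This |C| is below the Plotkin bound.


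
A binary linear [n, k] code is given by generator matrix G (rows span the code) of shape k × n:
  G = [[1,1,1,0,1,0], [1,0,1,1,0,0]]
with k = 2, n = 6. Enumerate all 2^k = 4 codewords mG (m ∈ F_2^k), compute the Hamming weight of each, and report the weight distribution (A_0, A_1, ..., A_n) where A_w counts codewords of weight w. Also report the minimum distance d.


Weight distribution: A_0 = 1, A_3 = 2, A_4 = 1. Minimum distance d = 3.

Enumerate all 2^2 = 4 messages m ∈ F_2^2.
For each, compute codeword c = mG in F_2^6, then tally its weight.
  m = 00 → c = 000000, weight = 0.
  m = 10 → c = 111010, weight = 4.
  m = 01 → c = 101100, weight = 3.
  m = 11 → c = 010110, weight = 3.
Tally weights:
  weight 0: 1 codewords.
  weight 3: 2 codewords.
  weight 4: 1 codewords.
Minimum distance d = smallest w > 0 with A_w > 0 = 3.
Sanity: Σ A_w = 4 = 2^2 = 4 ✓.


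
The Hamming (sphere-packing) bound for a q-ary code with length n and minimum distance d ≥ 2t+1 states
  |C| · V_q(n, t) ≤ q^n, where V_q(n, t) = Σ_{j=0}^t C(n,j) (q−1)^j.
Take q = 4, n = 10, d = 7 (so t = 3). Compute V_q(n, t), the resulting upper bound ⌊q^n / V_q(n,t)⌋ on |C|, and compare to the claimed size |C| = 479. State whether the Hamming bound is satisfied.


V_q(n, t) = 3676, q^n = 1048576, Hamming bound = 285, |C| = 479 > bound (violated).

Step 1: Compute V_q(n, t) = Σ_{j=0}^3 C(n, j) (q−1)^j.
  j = 0: C(10,0)·(3)^0 = 1·1 = 1.
  j = 1: C(10,1)·(3)^1 = 10·3 = 30.
  j = 2: C(10,2)·(3)^2 = 45·9 = 405.
  j = 3: C(10,3)·(3)^3 = 120·27 = 3240.
  V_q(n, t) = 1 + 30 + 405 + 3240 = 3676.
Step 2: q^n = 4^10 = 1048576.
Step 3: Hamming bound ⌊q^n / V_q(n,t)⌋ = ⌊1048576/3676⌋ = 285.
Step 4: Compare |C| = 479 to 285: violated.
The claimed |C| lies above the Hamming bound, so no 4-ary code of length 10 with d ≥ 7 can have 479 codewords.


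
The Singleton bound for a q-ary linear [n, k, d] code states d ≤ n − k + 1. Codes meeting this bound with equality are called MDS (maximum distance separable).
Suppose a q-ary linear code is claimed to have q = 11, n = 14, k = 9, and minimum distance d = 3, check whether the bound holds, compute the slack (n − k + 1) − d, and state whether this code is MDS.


Singleton RHS = n − k + 1 = 6, slack = 3, bound satisfied, not MDS.

Singleton bound: d ≤ n − k + 1.
Here n = 14, k = 9, so n − k + 1 = 6.
Given d = 3, check d ≤ 6: YES.
Slack = (n − k + 1) − d = 3.
The code is NOT MDS (slack = 3 > 0).
Description: the claimed parameters are [14, 9, 3]_11; such a code would be non-MDS.


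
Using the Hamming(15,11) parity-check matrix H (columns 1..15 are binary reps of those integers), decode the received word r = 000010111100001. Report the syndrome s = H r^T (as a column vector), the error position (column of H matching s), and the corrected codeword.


s = (0, 1, 1, 0)^T, error position = 6, corrected codeword c = 000011111100001

Compute s = H r^T mod 2 one row at a time:
  s_1 = 1 + 1 + 1 + 0 + 0 + 0 + 0 + 1 = 4 ≡ 0 (mod 2).
  s_2 = 0 + 1 + 0 + 1 + 0 + 0 + 0 + 1 = 3 ≡ 1 (mod 2).
  s_3 = 0 + 0 + 0 + 1 + 1 + 0 + 0 + 1 = 3 ≡ 1 (mod 2).
  s_4 = 0 + 0 + 1 + 1 + 1 + 0 + 0 + 1 = 4 ≡ 0 (mod 2).
s = (0, 1, 1, 0)^T — this equals column 6 of H (binary 0110), so error is at position 6.
Correct: flip bit 6 of r = 000010111100001 to get c = 000011111100001.


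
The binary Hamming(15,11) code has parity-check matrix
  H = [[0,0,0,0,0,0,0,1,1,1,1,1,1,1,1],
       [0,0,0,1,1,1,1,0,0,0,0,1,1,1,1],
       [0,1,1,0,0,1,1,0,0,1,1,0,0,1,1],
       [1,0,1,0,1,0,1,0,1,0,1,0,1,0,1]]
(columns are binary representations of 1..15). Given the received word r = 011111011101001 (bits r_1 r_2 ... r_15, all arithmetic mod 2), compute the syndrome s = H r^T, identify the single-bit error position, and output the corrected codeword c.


s = (1, 1, 1, 0)^T, error position = 14, corrected codeword c = 011111011101011

Compute s = H r^T mod 2 one row at a time:
  s_1 = 1 + 1 + 1 + 0 + 1 + 0 + 0 + 1 = 5 ≡ 1 (mod 2).
  s_2 = 1 + 1 + 1 + 0 + 1 + 0 + 0 + 1 = 5 ≡ 1 (mod 2).
  s_3 = 1 + 1 + 1 + 0 + 1 + 0 + 0 + 1 = 5 ≡ 1 (mod 2).
  s_4 = 0 + 1 + 1 + 0 + 1 + 0 + 0 + 1 = 4 ≡ 0 (mod 2).
s = (1, 1, 1, 0)^T — this equals column 14 of H (binary 1110), so error is at position 14.
Correct: flip bit 14 of r = 011111011101001 to get c = 011111011101011.


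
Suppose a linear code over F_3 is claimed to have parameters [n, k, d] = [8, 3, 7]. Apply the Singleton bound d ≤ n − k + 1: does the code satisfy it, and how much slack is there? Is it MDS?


Singleton RHS = n − k + 1 = 6, slack = -1, bound violated (no such code; not MDS).

Singleton bound: d ≤ n − k + 1.
Here n = 8, k = 3, so n − k + 1 = 6.
Given d = 7, check d ≤ 6: NO.
Slack = (n − k + 1) − d = -1.
The slack is negative: d = 7 exceeds n − k + 1 = 6 by 1, so the Singleton bound is violated and no linear [8, 3, 7]_3 code can exist. In particular it is not MDS (MDS requires d = n − k + 1 exactly).
Description: the claimed parameters are [8, 3, 7]_3; such a code would be impossible (violates the Singleton bound).


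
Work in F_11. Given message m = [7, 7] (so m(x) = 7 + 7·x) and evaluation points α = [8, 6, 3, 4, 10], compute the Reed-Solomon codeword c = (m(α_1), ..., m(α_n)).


c = [8, 5, 6, 2, 0]

Message polynomial: m(x) = 7 + 7·x (mod 11).
For each evaluation point α_i, compute m(α_i) mod 11:
  α_1 = 8: Horner steps 7 → 8, so m(8) = 8.
  α_2 = 6: Horner steps 7 → 5, so m(6) = 5.
  α_3 = 3: Horner steps 7 → 6, so m(3) = 6.
  α_4 = 4: Horner steps 7 → 2, so m(4) = 2.
  α_5 = 10: Horner steps 7 → 0, so m(10) = 0.
Codeword c = [8, 5, 6, 2, 0] ∈ F_11^5.


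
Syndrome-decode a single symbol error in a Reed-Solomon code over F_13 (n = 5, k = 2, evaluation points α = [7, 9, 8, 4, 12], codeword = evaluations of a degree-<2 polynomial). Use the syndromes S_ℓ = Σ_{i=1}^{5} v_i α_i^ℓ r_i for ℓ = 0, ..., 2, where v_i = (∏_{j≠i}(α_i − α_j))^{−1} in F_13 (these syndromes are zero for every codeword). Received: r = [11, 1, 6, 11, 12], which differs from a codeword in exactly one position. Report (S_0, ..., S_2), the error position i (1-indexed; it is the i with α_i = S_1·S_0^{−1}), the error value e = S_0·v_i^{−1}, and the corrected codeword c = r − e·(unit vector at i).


S = (2, 8, 6), error at position 4, error magnitude e = 11, c = [11, 1, 6, 0, 12].

Step 1: column multipliers v_i = (∏_{j≠i}(α_i − α_j))^{−1} mod 13.
  i = 1 (α = 7): (7−9)(7−8)(7−4)(7−12) = (−2)·(−1)·3·(−5) = −30 ≡ 9, so v_1 = 9^{−1} = 3 (mod 13).
  i = 2 (α = 9): (9−7)(9−8)(9−4)(9−12) = 2·1·5·(−3) = −30 ≡ 9, so v_2 = 9^{−1} = 3 (mod 13).
  i = 3 (α = 8): (8−7)(8−9)(8−4)(8−12) = 1·(−1)·4·(−4) = 16 ≡ 3, so v_3 = 3^{−1} = 9 (mod 13).
  i = 4 (α = 4): (4−7)(4−9)(4−8)(4−12) = (−3)·(−5)·(−4)·(−8) = 480 ≡ 12, so v_4 = 12^{−1} = 12 (mod 13).
  i = 5 (α = 12): (12−7)(12−9)(12−8)(12−4) = 5·3·4·8 = 480 ≡ 12, so v_5 = 12^{−1} = 12 (mod 13).
  v = [3, 3, 9, 12, 12].
Step 2: syndromes of r = [11, 1, 6, 11, 12] (all sums mod 13).
  S_0 = Σ v_i r_i = 3·11 + 3·1 + 9·6 + 12·11 + 12·12 = 366 ≡ 2.
  S_1 = Σ v_i α_i r_i = 3·7·11 + 3·9·1 + 9·8·6 + 12·4·11 + 12·12·12 = 2946 ≡ 8.
  α_i^2 mod 13 = [10, 3, 12, 3, 1].
  S_2 = Σ v_i α_i^2 r_i = 3·10·11 + 3·3·1 + 9·12·6 + 12·3·11 + 12·1·12 = 1527 ≡ 6.
  S = (2, 8, 6) ≠ 0, so r is not a codeword (an error is present).
Step 3: locate the error. For a single error e at position i, S_ℓ = v_i·e·α_i^ℓ, so α_err = S_1/S_0.
  S_0^{−1} = 2^{−1} = 7 (mod 13), so α_err = 8·7 = 56 ≡ 4 = α_4. Error position i = 4.
  Consistency check: S_2/S_1 = 6·5 = 30 ≡ 4 = α_err ✓ (single-error assumption holds).
Step 4: error magnitude e = S_0/v_4 = S_0·∏_{j≠4}(α_4 − α_j) = 2·12 = 24 ≡ 11 (mod 13).
Step 5: correct position 4: c_4 = r_4 − e = 11 − 11 ≡ 0 (mod 13). Hence c = [11, 1, 6, 0, 12].
  Check: interpolating c through the α_i gives m(x) = 7 + 8·x (degree < 2) with m(α_i) = c_i for every i, so c is indeed a codeword.


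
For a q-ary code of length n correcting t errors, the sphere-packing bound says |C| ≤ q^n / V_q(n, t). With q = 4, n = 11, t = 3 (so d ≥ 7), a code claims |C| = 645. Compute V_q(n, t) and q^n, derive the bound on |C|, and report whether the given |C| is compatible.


V_q(n, t) = 4984, q^n = 4194304, Hamming bound = 841, |C| = 645 ≤ bound (satisfied).

Step 1: Compute V_q(n, t) = Σ_{j=0}^3 C(n, j) (q−1)^j.
  j = 0: C(11,0)·(3)^0 = 1·1 = 1.
  j = 1: C(11,1)·(3)^1 = 11·3 = 33.
  j = 2: C(11,2)·(3)^2 = 55·9 = 495.
  j = 3: C(11,3)·(3)^3 = 165·27 = 4455.
  V_q(n, t) = 1 + 33 + 495 + 4455 = 4984.
Step 2: q^n = 4^11 = 4194304.
Step 3: Hamming bound ⌊q^n / V_q(n,t)⌋ = ⌊4194304/4984⌋ = 841.
Step 4: Compare |C| = 645 to 841: satisfied.
The claimed |C| lies below the Hamming bound.


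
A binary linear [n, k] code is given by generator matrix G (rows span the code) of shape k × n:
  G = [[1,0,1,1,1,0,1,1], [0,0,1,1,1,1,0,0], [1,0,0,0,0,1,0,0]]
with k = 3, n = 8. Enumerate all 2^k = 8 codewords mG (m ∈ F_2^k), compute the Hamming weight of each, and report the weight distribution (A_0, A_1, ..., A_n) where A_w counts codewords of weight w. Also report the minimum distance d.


Weight distribution: A_0 = 1, A_2 = 2, A_4 = 3, A_6 = 2. Minimum distance d = 2.

Enumerate all 2^3 = 8 messages m ∈ F_2^3.
For each, compute codeword c = mG in F_2^8, then tally its weight.
  m = 000 → c = 00000000, weight = 0.
  m = 100 → c = 10111011, weight = 6.
  m = 010 → c = 00111100, weight = 4.
  m = 110 → c = 10000111, weight = 4.
  m = 001 → c = 10000100, weight = 2.
  m = 101 → c = 00111111, weight = 6.
  m = 011 → c = 10111000, weight = 4.
  m = 111 → c = 00000011, weight = 2.
Tally weights:
  weight 0: 1 codewords.
  weight 2: 2 codewords.
  weight 4: 3 codewords.
  weight 6: 2 codewords.
Minimum distance d = smallest w > 0 with A_w > 0 = 2.
Sanity: Σ A_w = 8 = 2^3 = 8 ✓.


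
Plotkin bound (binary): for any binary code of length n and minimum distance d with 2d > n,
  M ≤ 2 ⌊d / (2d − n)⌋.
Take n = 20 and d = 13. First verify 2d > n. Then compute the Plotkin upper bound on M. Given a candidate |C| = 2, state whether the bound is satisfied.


Plotkin bound M ≤ 4; given |C| = 2 ≤ bound (satisfied).

Check applicability: 2d = 26, n = 20.
2d − n = 6 > 0, so Plotkin applies.
Compute d/(2d−n) = 13/6 ≈ 2.1667.
⌊d/(2d−n)⌋ = 2.
Plotkin bound: M ≤ 2·2 = 4.
Given |C| = 2, check: satisfied.
This |C| is below the Plotkin bound.


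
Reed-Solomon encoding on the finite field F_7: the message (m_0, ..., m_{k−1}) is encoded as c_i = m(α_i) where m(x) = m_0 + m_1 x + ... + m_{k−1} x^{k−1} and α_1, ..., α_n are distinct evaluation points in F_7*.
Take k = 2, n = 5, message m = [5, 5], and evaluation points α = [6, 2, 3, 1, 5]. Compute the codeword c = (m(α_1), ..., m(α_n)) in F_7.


c = [0, 1, 6, 3, 2]

Message polynomial: m(x) = 5 + 5·x (mod 7).
For each evaluation point α_i, compute m(α_i) mod 7:
  α_1 = 6: Horner steps 5 → 0, so m(6) = 0.
  α_2 = 2: Horner steps 5 → 1, so m(2) = 1.
  α_3 = 3: Horner steps 5 → 6, so m(3) = 6.
  α_4 = 1: Horner steps 5 → 3, so m(1) = 3.
  α_5 = 5: Horner steps 5 → 2, so m(5) = 2.
Codeword c = [0, 1, 6, 3, 2] ∈ F_7^5.


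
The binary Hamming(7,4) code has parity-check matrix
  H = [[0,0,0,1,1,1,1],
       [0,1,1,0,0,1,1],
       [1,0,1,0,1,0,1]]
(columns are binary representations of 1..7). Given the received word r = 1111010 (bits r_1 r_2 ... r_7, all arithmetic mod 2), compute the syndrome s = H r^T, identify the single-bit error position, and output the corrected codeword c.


s = (0, 1, 0)^T, error position = 2, corrected codeword c = 1011010

Compute s = H r^T mod 2 one row at a time:
  s_1 = 1 + 0 + 1 + 0 = 2 ≡ 0 (mod 2).
  s_2 = 1 + 1 + 1 + 0 = 3 ≡ 1 (mod 2).
  s_3 = 1 + 1 + 0 + 0 = 2 ≡ 0 (mod 2).
s = (0, 1, 0)^T — this equals column 2 of H (binary 010), so error is at position 2.
Correct: flip bit 2 of r = 1111010 to get c = 1011010.


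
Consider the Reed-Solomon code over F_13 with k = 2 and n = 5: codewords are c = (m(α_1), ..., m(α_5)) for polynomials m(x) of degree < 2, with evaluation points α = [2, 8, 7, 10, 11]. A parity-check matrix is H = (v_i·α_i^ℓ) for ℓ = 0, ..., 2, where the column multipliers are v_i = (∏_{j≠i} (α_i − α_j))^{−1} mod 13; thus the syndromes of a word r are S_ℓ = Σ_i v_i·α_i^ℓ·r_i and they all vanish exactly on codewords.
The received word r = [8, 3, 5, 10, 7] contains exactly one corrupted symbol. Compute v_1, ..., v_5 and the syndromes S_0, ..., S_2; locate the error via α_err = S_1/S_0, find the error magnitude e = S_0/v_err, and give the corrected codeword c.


S = (5, 9, 11), error at position 3, error magnitude e = 12, c = [8, 3, 6, 10, 7].

Step 1: column multipliers v_i = (∏_{j≠i}(α_i − α_j))^{−1} mod 13.
  i = 1 (α = 2): (2−8)(2−7)(2−10)(2−11) = (−6)·(−5)·(−8)·(−9) = 2160 ≡ 2, so v_1 = 2^{−1} = 7 (mod 13).
  i = 2 (α = 8): (8−2)(8−7)(8−10)(8−11) = 6·1·(−2)·(−3) = 36 ≡ 10, so v_2 = 10^{−1} = 4 (mod 13).
  i = 3 (α = 7): (7−2)(7−8)(7−10)(7−11) = 5·(−1)·(−3)·(−4) = −60 ≡ 5, so v_3 = 5^{−1} = 8 (mod 13).
  i = 4 (α = 10): (10−2)(10−8)(10−7)(10−11) = 8·2·3·(−1) = −48 ≡ 4, so v_4 = 4^{−1} = 10 (mod 13).
  i = 5 (α = 11): (11−2)(11−8)(11−7)(11−10) = 9·3·4·1 = 108 ≡ 4, so v_5 = 4^{−1} = 10 (mod 13).
  v = [7, 4, 8, 10, 10].
Step 2: syndromes of r = [8, 3, 5, 10, 7] (all sums mod 13).
  S_0 = Σ v_i r_i = 7·8 + 4·3 + 8·5 + 10·10 + 10·7 = 278 ≡ 5.
  S_1 = Σ v_i α_i r_i = 7·2·8 + 4·8·3 + 8·7·5 + 10·10·10 + 10·11·7 = 2258 ≡ 9.
  α_i^2 mod 13 = [4, 12, 10, 9, 4].
  S_2 = Σ v_i α_i^2 r_i = 7·4·8 + 4·12·3 + 8·10·5 + 10·9·10 + 10·4·7 = 1948 ≡ 11.
  S = (5, 9, 11) ≠ 0, so r is not a codeword (an error is present).
Step 3: locate the error. For a single error e at position i, S_ℓ = v_i·e·α_i^ℓ, so α_err = S_1/S_0.
  S_0^{−1} = 5^{−1} = 8 (mod 13), so α_err = 9·8 = 72 ≡ 7 = α_3. Error position i = 3.
  Consistency check: S_2/S_1 = 11·3 = 33 ≡ 7 = α_err ✓ (single-error assumption holds).
Step 4: error magnitude e = S_0/v_3 = S_0·∏_{j≠3}(α_3 − α_j) = 5·5 = 25 ≡ 12 (mod 13).
Step 5: correct position 3: c_3 = r_3 − e = 5 − 12 ≡ 6 (mod 13). Hence c = [8, 3, 6, 10, 7].
  Check: interpolating c through the α_i gives m(x) = 1 + 10·x (degree < 2) with m(α_i) = c_i for every i, so c is indeed a codeword.


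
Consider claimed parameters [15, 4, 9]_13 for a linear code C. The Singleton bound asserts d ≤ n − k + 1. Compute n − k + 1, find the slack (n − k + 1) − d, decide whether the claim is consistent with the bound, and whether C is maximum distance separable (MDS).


Singleton RHS = n − k + 1 = 12, slack = 3, bound satisfied, not MDS.

Singleton bound: d ≤ n − k + 1.
Here n = 15, k = 4, so n − k + 1 = 12.
Given d = 9, check d ≤ 12: YES.
Slack = (n − k + 1) − d = 3.
The code is NOT MDS (slack = 3 > 0).
Description: the claimed parameters are [15, 4, 9]_13; such a code would be non-MDS.


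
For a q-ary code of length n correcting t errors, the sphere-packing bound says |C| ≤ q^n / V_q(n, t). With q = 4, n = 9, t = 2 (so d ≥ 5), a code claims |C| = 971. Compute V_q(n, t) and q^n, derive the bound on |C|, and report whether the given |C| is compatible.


V_q(n, t) = 352, q^n = 262144, Hamming bound = 744, |C| = 971 > bound (violated).

Step 1: Compute V_q(n, t) = Σ_{j=0}^2 C(n, j) (q−1)^j.
  j = 0: C(9,0)·(3)^0 = 1·1 = 1.
  j = 1: C(9,1)·(3)^1 = 9·3 = 27.
  j = 2: C(9,2)·(3)^2 = 36·9 = 324.
  V_q(n, t) = 1 + 27 + 324 = 352.
Step 2: q^n = 4^9 = 262144.
Step 3: Hamming bound ⌊q^n / V_q(n,t)⌋ = ⌊262144/352⌋ = 744.
Step 4: Compare |C| = 971 to 744: violated.
The claimed |C| lies above the Hamming bound, so no 4-ary code of length 9 with d ≥ 5 can have 971 codewords.


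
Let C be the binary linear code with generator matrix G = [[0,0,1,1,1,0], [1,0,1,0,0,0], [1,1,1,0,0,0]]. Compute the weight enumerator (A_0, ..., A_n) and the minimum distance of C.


Weight distribution: A_0 = 1, A_1 = 1, A_2 = 1, A_3 = 3, A_4 = 2. Minimum distance d = 1.

Enumerate all 2^3 = 8 messages m ∈ F_2^3.
For each, compute codeword c = mG in F_2^6, then tally its weight.
  m = 000 → c = 000000, weight = 0.
  m = 100 → c = 001110, weight = 3.
  m = 010 → c = 101000, weight = 2.
  m = 110 → c = 100110, weight = 3.
  m = 001 → c = 111000, weight = 3.
  m = 101 → c = 110110, weight = 4.
  m = 011 → c = 010000, weight = 1.
  m = 111 → c = 011110, weight = 4.
Tally weights:
  weight 0: 1 codewords.
  weight 1: 1 codewords.
  weight 2: 1 codewords.
  weight 3: 3 codewords.
  weight 4: 2 codewords.
Minimum distance d = smallest w > 0 with A_w > 0 = 1.
Sanity: Σ A_w = 8 = 2^3 = 8 ✓.


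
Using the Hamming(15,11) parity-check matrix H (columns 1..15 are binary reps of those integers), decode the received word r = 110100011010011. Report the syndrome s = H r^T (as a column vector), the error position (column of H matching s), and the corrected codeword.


s = (1, 1, 0, 0)^T, error position = 12, corrected codeword c = 110100011011011

Compute s = H r^T mod 2 one row at a time:
  s_1 = 1 + 1 + 0 + 1 + 0 + 0 + 1 + 1 = 5 ≡ 1 (mod 2).
  s_2 = 1 + 0 + 0 + 0 + 0 + 0 + 1 + 1 = 3 ≡ 1 (mod 2).
  s_3 = 1 + 0 + 0 + 0 + 0 + 1 + 1 + 1 = 4 ≡ 0 (mod 2).
  s_4 = 1 + 0 + 0 + 0 + 1 + 1 + 0 + 1 = 4 ≡ 0 (mod 2).
s = (1, 1, 0, 0)^T — this equals column 12 of H (binary 1100), so error is at position 12.
Correct: flip bit 12 of r = 110100011010011 to get c = 110100011011011.


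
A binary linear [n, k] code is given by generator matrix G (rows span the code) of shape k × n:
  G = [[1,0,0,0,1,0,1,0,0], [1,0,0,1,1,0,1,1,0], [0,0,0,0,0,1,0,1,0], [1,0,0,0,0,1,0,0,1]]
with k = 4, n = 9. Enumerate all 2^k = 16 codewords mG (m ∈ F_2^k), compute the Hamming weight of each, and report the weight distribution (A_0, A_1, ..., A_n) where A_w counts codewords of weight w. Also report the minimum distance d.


Weight distribution: A_0 = 1, A_2 = 3, A_3 = 4, A_4 = 3, A_5 = 4, A_6 = 1. Minimum distance d = 2.

Enumerate all 2^4 = 16 messages m ∈ F_2^4.
For each, compute codeword c = mG in F_2^9, then tally its weight.
  m = 0000 → c = 000000000, weight = 0.
  m = 1000 → c = 100010100, weight = 3.
  m = 0100 → c = 100110110, weight = 5.
  m = 1100 → c = 000100010, weight = 2.
  m = 0010 → c = 000001010, weight = 2.
  m = 1010 → c = 100011110, weight = 5.
  m = 0110 → c = 100111100, weight = 5.
  m = 1110 → c = 000101000, weight = 2.
  m = 0001 → c = 100001001, weight = 3.
  m = 1001 → c = 000011101, weight = 4.
  m = 0101 → c = 000111111, weight = 6.
  m = 1101 → c = 100101011, weight = 5.
  m = 0011 → c = 100000011, weight = 3.
  m = 1011 → c = 000010111, weight = 4.
  m = 0111 → c = 000110101, weight = 4.
  m = 1111 → c = 100100001, weight = 3.
Tally weights:
  weight 0: 1 codewords.
  weight 2: 3 codewords.
  weight 3: 4 codewords.
  weight 4: 3 codewords.
  weight 5: 4 codewords.
  weight 6: 1 codewords.
Minimum distance d = smallest w > 0 with A_w > 0 = 2.
Sanity: Σ A_w = 16 = 2^4 = 16 ✓.


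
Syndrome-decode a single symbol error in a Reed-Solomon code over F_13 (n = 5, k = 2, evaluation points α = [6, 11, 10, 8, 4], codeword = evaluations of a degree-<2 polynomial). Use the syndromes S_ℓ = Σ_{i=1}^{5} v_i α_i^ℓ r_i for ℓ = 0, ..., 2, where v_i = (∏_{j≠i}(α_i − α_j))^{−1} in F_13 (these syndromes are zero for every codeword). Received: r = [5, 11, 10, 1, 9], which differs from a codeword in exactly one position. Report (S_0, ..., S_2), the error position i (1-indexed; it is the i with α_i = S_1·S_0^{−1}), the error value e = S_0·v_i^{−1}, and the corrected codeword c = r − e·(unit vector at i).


S = (3, 7, 12), error at position 2, error magnitude e = 3, c = [5, 8, 10, 1, 9].

Step 1: column multipliers v_i = (∏_{j≠i}(α_i − α_j))^{−1} mod 13.
  i = 1 (α = 6): (6−11)(6−10)(6−8)(6−4) = (−5)·(−4)·(−2)·2 = −80 ≡ 11, so v_1 = 11^{−1} = 6 (mod 13).
  i = 2 (α = 11): (11−6)(11−10)(11−8)(11−4) = 5·1·3·7 = 105 ≡ 1, so v_2 = 1^{−1} = 1 (mod 13).
  i = 3 (α = 10): (10−6)(10−11)(10−8)(10−4) = 4·(−1)·2·6 = −48 ≡ 4, so v_3 = 4^{−1} = 10 (mod 13).
  i = 4 (α = 8): (8−6)(8−11)(8−10)(8−4) = 2·(−3)·(−2)·4 = 48 ≡ 9, so v_4 = 9^{−1} = 3 (mod 13).
  i = 5 (α = 4): (4−6)(4−11)(4−10)(4−8) = (−2)·(−7)·(−6)·(−4) = 336 ≡ 11, so v_5 = 11^{−1} = 6 (mod 13).
  v = [6, 1, 10, 3, 6].
Step 2: syndromes of r = [5, 11, 10, 1, 9] (all sums mod 13).
  S_0 = Σ v_i r_i = 6·5 + 1·11 + 10·10 + 3·1 + 6·9 = 198 ≡ 3.
  S_1 = Σ v_i α_i r_i = 6·6·5 + 1·11·11 + 10·10·10 + 3·8·1 + 6·4·9 = 1541 ≡ 7.
  α_i^2 mod 13 = [10, 4, 9, 12, 3].
  S_2 = Σ v_i α_i^2 r_i = 6·10·5 + 1·4·11 + 10·9·10 + 3·12·1 + 6·3·9 = 1442 ≡ 12.
  S = (3, 7, 12) ≠ 0, so r is not a codeword (an error is present).
Step 3: locate the error. For a single error e at position i, S_ℓ = v_i·e·α_i^ℓ, so α_err = S_1/S_0.
  S_0^{−1} = 3^{−1} = 9 (mod 13), so α_err = 7·9 = 63 ≡ 11 = α_2. Error position i = 2.
  Consistency check: S_2/S_1 = 12·2 = 24 ≡ 11 = α_err ✓ (single-error assumption holds).
Step 4: error magnitude e = S_0/v_2 = S_0·∏_{j≠2}(α_2 − α_j) = 3·1 = 3 ≡ 3 (mod 13).
Step 5: correct position 2: c_2 = r_2 − e = 11 − 3 ≡ 8 (mod 13). Hence c = [5, 8, 10, 1, 9].
  Check: interpolating c through the α_i gives m(x) = 4 + 11·x (degree < 2) with m(α_i) = c_i for every i, so c is indeed a codeword.


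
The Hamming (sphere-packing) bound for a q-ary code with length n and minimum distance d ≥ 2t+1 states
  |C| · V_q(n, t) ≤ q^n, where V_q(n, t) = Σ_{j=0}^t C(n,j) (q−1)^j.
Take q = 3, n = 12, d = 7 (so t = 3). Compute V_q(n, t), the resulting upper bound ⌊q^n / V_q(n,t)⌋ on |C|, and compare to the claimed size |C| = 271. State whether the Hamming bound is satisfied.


V_q(n, t) = 2049, q^n = 531441, Hamming bound = 259, |C| = 271 > bound (violated).

Step 1: Compute V_q(n, t) = Σ_{j=0}^3 C(n, j) (q−1)^j.
  j = 0: C(12,0)·(2)^0 = 1·1 = 1.
  j = 1: C(12,1)·(2)^1 = 12·2 = 24.
  j = 2: C(12,2)·(2)^2 = 66·4 = 264.
  j = 3: C(12,3)·(2)^3 = 220·8 = 1760.
  V_q(n, t) = 1 + 24 + 264 + 1760 = 2049.
Step 2: q^n = 3^12 = 531441.
Step 3: Hamming bound ⌊q^n / V_q(n,t)⌋ = ⌊531441/2049⌋ = 259.
Step 4: Compare |C| = 271 to 259: violated.
The claimed |C| lies above the Hamming bound, so no 3-ary code of length 12 with d ≥ 7 can have 271 codewords.


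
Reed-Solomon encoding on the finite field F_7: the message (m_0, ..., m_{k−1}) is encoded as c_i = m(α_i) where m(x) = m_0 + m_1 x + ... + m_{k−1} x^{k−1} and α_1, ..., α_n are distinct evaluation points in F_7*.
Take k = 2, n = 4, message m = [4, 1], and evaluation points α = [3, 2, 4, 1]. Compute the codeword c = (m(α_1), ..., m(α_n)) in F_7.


c = [0, 6, 1, 5]

Message polynomial: m(x) = 4 + 1·x (mod 7).
For each evaluation point α_i, compute m(α_i) mod 7:
  α_1 = 3: Horner steps 1 → 0, so m(3) = 0.
  α_2 = 2: Horner steps 1 → 6, so m(2) = 6.
  α_3 = 4: Horner steps 1 → 1, so m(4) = 1.
  α_4 = 1: Horner steps 1 → 5, so m(1) = 5.
Codeword c = [0, 6, 1, 5] ∈ F_7^4.


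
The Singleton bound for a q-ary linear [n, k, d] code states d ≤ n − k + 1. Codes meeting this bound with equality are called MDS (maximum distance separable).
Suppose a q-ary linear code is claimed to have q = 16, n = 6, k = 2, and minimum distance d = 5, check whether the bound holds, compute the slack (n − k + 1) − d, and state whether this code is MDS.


Singleton RHS = n − k + 1 = 5, slack = 0, bound satisfied, MDS.

Singleton bound: d ≤ n − k + 1.
Here n = 6, k = 2, so n − k + 1 = 5.
Given d = 5, check d ≤ 5: YES.
Slack = (n − k + 1) − d = 0.
The code is MDS (slack = 0).
Description: the claimed parameters are [6, 2, 5]_16; such a code would be MDS (meets Singleton bound).


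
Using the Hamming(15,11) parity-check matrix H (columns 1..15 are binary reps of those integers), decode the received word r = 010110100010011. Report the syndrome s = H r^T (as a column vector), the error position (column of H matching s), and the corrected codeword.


s = (1, 1, 1, 0)^T, error position = 14, corrected codeword c = 010110100010001

Compute s = H r^T mod 2 one row at a time:
  s_1 = 0 + 0 + 0 + 1 + 0 + 0 + 1 + 1 = 3 ≡ 1 (mod 2).
  s_2 = 1 + 1 + 0 + 1 + 0 + 0 + 1 + 1 = 5 ≡ 1 (mod 2).
  s_3 = 1 + 0 + 0 + 1 + 0 + 1 + 1 + 1 = 5 ≡ 1 (mod 2).
  s_4 = 0 + 0 + 1 + 1 + 0 + 1 + 0 + 1 = 4 ≡ 0 (mod 2).
s = (1, 1, 1, 0)^T — this equals column 14 of H (binary 1110), so error is at position 14.
Correct: flip bit 14 of r = 010110100010011 to get c = 010110100010001.
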